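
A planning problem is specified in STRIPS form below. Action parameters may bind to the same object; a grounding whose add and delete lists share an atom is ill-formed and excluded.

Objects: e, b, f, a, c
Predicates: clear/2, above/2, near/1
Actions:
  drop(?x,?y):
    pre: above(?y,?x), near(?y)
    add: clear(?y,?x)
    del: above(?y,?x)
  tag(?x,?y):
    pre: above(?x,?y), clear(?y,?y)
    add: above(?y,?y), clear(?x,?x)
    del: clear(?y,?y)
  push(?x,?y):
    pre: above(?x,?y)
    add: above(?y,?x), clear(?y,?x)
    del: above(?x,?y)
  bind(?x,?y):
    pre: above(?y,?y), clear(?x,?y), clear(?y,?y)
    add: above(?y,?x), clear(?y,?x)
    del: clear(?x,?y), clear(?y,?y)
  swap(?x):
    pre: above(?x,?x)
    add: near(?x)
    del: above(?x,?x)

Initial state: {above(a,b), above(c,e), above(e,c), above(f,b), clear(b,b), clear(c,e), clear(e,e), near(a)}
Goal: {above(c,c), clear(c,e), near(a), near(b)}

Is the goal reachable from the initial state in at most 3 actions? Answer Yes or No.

No

1. tag(f,b)  →  {above(a,b), above(b,b), above(c,e), above(e,c), above(f,b), clear(c,e), clear(e,e), clear(f,f), near(a)}
2. tag(c,e)  →  {above(a,b), above(b,b), above(c,e), above(e,c), above(e,e), above(f,b), clear(c,c), clear(c,e), clear(f,f), near(a)}
3. tag(e,c)  →  {above(a,b), above(b,b), above(c,c), above(c,e), above(e,c), above(e,e), above(f,b), clear(c,e), clear(e,e), clear(f,f), near(a)}
4. swap(b)  →  {above(a,b), above(c,c), above(c,e), above(e,c), above(e,e), above(f,b), clear(c,e), clear(e,e), clear(f,f), near(a), near(b)}
optimal plan length = 4; 4 > 3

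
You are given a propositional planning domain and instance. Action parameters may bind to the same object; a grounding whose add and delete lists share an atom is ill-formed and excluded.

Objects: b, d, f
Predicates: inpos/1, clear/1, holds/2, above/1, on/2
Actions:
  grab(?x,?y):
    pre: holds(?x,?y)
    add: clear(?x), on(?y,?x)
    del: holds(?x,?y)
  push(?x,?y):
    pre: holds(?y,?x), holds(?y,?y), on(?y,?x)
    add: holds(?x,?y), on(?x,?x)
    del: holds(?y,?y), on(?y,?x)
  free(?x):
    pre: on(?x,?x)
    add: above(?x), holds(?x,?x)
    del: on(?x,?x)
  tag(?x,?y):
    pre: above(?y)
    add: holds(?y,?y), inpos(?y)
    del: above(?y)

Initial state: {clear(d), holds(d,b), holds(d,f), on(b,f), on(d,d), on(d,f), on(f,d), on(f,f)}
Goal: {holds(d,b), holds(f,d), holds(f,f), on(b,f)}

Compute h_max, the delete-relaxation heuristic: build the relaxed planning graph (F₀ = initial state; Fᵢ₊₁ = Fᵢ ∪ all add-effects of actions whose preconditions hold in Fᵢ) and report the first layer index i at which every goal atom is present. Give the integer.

F0 = init (8 atoms)
F1 = F0 ∪ {above(d), above(f), holds(d,d), holds(f,f), on(b,d)}  (13 atoms)
F2 = F1 ∪ {clear(f), holds(f,d), inpos(d), inpos(f)}  (17 atoms)
goal ⊆ F2  ⇒  h_max = 2

2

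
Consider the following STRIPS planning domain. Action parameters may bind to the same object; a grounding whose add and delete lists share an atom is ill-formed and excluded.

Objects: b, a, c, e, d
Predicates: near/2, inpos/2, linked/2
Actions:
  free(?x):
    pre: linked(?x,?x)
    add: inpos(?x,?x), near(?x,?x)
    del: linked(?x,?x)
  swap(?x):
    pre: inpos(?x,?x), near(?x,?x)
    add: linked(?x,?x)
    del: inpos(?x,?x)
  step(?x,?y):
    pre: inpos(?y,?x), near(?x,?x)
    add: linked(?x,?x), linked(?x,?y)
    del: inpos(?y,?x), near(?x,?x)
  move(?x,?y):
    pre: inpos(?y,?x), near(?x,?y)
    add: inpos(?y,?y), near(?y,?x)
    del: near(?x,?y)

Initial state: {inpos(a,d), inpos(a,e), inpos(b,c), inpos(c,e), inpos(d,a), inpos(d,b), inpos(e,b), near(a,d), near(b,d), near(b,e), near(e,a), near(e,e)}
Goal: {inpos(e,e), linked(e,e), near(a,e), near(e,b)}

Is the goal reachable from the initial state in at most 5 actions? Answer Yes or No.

1. step(e,c)  →  {inpos(a,d), inpos(a,e), inpos(b,c), inpos(d,a), inpos(d,b), inpos(e,b), linked(e,c), linked(e,e), near(a,d), near(b,d), near(b,e), near(e,a)}
2. move(b,e)  →  {inpos(a,d), inpos(a,e), inpos(b,c), inpos(d,a), inpos(d,b), inpos(e,b), inpos(e,e), linked(e,c), linked(e,e), near(a,d), near(b,d), near(e,a), near(e,b)}
3. move(e,a)  →  {inpos(a,a), inpos(a,d), inpos(a,e), inpos(b,c), inpos(d,a), inpos(d,b), inpos(e,b), inpos(e,e), linked(e,c), linked(e,e), near(a,d), near(a,e), near(b,d), near(e,b)}
optimal plan length = 3; 3 ≤ 5

Yes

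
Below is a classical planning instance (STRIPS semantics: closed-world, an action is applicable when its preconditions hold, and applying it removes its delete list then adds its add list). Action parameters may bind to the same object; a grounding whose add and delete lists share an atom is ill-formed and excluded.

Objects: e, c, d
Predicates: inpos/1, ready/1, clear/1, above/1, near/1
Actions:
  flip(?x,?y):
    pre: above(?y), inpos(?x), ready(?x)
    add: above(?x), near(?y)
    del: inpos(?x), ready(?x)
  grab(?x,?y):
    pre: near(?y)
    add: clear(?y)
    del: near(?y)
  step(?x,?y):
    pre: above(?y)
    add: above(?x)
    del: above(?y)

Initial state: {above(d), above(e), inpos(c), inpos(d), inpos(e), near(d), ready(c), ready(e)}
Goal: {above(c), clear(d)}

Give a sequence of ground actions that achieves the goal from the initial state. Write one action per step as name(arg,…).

flip(c,e); grab(e,d)

1. flip(c,e)  →  {above(c), above(d), above(e), inpos(d), inpos(e), near(d), near(e), ready(e)}
2. grab(e,d)  →  {above(c), above(d), above(e), clear(d), inpos(d), inpos(e), near(e), ready(e)}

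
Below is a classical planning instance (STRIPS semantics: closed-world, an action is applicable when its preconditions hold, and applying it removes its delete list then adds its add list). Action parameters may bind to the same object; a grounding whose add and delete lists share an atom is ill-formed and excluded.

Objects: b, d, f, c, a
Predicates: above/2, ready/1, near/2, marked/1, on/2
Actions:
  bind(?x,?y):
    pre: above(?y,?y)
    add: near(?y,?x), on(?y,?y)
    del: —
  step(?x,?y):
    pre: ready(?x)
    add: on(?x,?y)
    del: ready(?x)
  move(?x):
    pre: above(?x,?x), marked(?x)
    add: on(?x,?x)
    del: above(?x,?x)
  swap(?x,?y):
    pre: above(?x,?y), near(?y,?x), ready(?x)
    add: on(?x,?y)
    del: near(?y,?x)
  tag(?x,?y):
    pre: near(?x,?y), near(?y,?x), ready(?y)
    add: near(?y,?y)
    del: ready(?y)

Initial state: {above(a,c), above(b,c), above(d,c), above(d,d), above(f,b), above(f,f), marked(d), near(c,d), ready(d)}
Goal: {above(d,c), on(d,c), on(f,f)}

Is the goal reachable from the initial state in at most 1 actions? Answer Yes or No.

No

1. bind(b,f)  →  {above(a,c), above(b,c), above(d,c), above(d,d), above(f,b), above(f,f), marked(d), near(c,d), near(f,b), on(f,f), ready(d)}
2. step(d,c)  →  {above(a,c), above(b,c), above(d,c), above(d,d), above(f,b), above(f,f), marked(d), near(c,d), near(f,b), on(d,c), on(f,f)}
optimal plan length = 2; 2 > 1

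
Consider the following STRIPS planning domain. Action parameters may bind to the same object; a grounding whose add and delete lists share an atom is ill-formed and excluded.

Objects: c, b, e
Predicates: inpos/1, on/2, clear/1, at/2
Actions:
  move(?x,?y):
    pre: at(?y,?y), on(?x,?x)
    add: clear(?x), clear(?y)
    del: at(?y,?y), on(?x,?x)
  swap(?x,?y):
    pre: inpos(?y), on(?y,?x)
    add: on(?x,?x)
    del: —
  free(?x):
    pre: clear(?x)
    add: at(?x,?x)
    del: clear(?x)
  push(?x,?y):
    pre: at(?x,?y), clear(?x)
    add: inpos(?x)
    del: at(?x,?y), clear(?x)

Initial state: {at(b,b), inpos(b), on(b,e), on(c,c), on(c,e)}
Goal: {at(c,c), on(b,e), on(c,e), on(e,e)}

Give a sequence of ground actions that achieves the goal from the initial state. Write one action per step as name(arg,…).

move(c,b); swap(e,b); free(c)

1. move(c,b)  →  {clear(b), clear(c), inpos(b), on(b,e), on(c,e)}
2. swap(e,b)  →  {clear(b), clear(c), inpos(b), on(b,e), on(c,e), on(e,e)}
3. free(c)  →  {at(c,c), clear(b), inpos(b), on(b,e), on(c,e), on(e,e)}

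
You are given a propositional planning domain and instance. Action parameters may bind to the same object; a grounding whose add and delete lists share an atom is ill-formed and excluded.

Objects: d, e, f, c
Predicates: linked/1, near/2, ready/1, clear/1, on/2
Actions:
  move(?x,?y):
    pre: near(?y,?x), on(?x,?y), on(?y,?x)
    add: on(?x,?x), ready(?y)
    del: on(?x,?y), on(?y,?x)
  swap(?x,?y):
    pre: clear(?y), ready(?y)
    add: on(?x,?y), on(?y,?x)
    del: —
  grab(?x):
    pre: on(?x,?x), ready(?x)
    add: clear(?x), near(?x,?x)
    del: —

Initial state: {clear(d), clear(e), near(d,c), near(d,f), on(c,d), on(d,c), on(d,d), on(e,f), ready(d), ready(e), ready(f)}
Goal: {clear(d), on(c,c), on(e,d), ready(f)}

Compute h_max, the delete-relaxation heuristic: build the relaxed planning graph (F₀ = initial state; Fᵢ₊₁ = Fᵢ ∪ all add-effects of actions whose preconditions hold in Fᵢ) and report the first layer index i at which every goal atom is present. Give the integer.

1

F0 = init (11 atoms)
F1 = F0 ∪ {near(d,d), on(c,c), on(c,e), on(d,e), on(d,f), on(e,c), on(e,d), on(e,e), on(f,d), on(f,e)}  (21 atoms)
goal ⊆ F1  ⇒  h_max = 1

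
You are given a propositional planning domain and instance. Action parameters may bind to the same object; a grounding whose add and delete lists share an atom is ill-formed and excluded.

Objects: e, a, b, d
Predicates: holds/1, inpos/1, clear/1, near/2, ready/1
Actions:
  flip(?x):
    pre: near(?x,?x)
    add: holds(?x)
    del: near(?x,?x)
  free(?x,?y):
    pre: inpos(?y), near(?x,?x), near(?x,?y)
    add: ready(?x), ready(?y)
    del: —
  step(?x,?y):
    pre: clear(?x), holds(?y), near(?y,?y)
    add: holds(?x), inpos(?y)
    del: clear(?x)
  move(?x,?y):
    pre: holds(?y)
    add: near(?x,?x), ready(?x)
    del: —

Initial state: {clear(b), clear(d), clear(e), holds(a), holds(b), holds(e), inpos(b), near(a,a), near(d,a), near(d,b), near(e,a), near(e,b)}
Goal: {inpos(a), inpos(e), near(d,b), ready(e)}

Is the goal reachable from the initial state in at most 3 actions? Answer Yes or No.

Yes

1. step(e,a)  →  {clear(b), clear(d), holds(a), holds(b), holds(e), inpos(a), inpos(b), near(a,a), near(d,a), near(d,b), near(e,a), near(e,b)}
2. move(e,e)  →  {clear(b), clear(d), holds(a), holds(b), holds(e), inpos(a), inpos(b), near(a,a), near(d,a), near(d,b), near(e,a), near(e,b), near(e,e), ready(e)}
3. step(b,e)  →  {clear(d), holds(a), holds(b), holds(e), inpos(a), inpos(b), inpos(e), near(a,a), near(d,a), near(d,b), near(e,a), near(e,b), near(e,e), ready(e)}
optimal plan length = 3; 3 ≤ 3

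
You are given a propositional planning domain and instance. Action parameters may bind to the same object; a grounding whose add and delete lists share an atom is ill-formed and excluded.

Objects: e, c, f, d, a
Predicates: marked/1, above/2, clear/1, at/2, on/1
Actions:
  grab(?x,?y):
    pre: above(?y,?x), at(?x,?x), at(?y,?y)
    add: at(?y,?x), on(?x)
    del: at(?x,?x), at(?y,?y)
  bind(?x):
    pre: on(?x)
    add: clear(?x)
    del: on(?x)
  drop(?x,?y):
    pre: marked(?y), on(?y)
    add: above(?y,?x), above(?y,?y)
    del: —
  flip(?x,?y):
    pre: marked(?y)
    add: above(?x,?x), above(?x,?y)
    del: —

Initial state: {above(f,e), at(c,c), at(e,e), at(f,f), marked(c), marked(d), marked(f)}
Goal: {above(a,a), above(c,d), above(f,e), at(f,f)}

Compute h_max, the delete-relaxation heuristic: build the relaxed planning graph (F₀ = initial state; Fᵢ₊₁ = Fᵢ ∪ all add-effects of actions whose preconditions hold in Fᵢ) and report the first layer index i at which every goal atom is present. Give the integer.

1

F0 = init (7 atoms)
F1 = F0 ∪ {above(a,a), above(a,c), above(a,d), above(a,f), above(c,c), above(c,d), above(c,f), above(d,c), above(d,d), above(d,f), above(e,c), above(e,d), above(e,e), above(e,f), above(f,c), above(f,d), above(f,f), at(f,e), on(e)}  (26 atoms)
goal ⊆ F1  ⇒  h_max = 1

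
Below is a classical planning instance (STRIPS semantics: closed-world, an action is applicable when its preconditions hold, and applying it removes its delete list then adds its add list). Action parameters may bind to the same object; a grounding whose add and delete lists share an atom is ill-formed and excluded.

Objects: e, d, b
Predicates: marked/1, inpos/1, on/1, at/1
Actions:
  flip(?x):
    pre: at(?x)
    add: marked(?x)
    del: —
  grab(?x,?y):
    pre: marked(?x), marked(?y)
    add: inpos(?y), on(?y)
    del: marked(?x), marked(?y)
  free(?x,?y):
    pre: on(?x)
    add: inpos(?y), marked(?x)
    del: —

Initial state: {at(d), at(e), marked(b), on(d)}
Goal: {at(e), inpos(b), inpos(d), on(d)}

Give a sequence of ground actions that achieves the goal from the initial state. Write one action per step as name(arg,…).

1. grab(b,b)  →  {at(d), at(e), inpos(b), on(b), on(d)}
2. free(d,d)  →  {at(d), at(e), inpos(b), inpos(d), marked(d), on(b), on(d)}

grab(b,b); free(d,d)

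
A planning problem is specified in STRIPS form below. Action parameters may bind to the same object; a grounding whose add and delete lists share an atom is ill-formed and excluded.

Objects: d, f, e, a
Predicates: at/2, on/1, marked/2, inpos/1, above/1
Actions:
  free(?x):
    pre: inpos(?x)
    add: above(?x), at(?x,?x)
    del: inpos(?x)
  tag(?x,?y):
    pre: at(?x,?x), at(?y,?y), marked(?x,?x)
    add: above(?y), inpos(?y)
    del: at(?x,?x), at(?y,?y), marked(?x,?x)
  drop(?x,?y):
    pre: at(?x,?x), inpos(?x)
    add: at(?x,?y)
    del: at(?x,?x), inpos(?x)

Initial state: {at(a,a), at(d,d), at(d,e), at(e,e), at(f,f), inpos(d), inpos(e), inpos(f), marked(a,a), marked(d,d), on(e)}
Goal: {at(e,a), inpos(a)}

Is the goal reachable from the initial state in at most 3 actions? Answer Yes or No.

Yes

1. tag(d,a)  →  {above(a), at(d,e), at(e,e), at(f,f), inpos(a), inpos(d), inpos(e), inpos(f), marked(a,a), on(e)}
2. drop(e,a)  →  {above(a), at(d,e), at(e,a), at(f,f), inpos(a), inpos(d), inpos(f), marked(a,a), on(e)}
optimal plan length = 2; 2 ≤ 3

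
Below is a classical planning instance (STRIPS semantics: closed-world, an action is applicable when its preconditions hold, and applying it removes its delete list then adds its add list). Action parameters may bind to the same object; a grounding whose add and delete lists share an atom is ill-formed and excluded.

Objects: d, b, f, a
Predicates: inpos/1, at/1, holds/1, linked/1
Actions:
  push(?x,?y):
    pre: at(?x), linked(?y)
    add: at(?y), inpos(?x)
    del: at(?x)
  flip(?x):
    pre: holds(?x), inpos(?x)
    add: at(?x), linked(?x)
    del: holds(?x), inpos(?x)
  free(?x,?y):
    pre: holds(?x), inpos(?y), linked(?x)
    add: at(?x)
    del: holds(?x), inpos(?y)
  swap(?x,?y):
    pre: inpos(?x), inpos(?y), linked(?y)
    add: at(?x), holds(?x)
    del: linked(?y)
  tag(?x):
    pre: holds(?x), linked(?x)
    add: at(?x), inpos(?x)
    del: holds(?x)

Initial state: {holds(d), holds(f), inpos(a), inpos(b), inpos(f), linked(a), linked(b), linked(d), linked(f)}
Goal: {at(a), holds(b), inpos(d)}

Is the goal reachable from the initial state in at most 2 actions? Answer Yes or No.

1. free(d,f)  →  {at(d), holds(f), inpos(a), inpos(b), linked(a), linked(b), linked(d), linked(f)}
2. push(d,a)  →  {at(a), holds(f), inpos(a), inpos(b), inpos(d), linked(a), linked(b), linked(d), linked(f)}
3. swap(b,d)  →  {at(a), at(b), holds(b), holds(f), inpos(a), inpos(b), inpos(d), linked(a), linked(b), linked(f)}
optimal plan length = 3; 3 > 2

No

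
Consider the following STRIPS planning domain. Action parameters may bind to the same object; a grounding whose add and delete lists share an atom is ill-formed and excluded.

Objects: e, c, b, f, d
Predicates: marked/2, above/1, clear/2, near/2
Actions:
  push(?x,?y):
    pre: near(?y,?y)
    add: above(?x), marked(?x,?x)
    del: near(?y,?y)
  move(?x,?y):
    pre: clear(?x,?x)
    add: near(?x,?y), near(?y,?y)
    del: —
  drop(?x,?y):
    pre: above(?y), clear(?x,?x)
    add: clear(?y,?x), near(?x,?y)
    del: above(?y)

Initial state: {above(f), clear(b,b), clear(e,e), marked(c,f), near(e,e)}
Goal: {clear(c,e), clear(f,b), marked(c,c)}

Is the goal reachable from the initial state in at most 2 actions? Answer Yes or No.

1. push(c,e)  →  {above(c), above(f), clear(b,b), clear(e,e), marked(c,c), marked(c,f)}
2. drop(e,c)  →  {above(f), clear(b,b), clear(c,e), clear(e,e), marked(c,c), marked(c,f), near(e,c)}
3. drop(b,f)  →  {clear(b,b), clear(c,e), clear(e,e), clear(f,b), marked(c,c), marked(c,f), near(b,f), near(e,c)}
optimal plan length = 3; 3 > 2

No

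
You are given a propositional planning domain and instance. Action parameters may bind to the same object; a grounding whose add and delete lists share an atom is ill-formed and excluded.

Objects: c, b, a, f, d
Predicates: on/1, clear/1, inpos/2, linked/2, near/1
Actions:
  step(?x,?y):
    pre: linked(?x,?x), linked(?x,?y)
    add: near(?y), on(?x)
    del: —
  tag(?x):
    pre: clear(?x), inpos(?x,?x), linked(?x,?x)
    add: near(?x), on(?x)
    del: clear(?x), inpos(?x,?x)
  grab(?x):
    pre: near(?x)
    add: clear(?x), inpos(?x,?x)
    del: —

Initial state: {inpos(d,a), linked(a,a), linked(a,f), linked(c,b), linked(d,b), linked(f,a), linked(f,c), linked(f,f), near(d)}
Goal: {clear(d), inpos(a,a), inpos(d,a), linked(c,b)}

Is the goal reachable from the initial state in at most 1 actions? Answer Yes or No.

1. step(a,a)  →  {inpos(d,a), linked(a,a), linked(a,f), linked(c,b), linked(d,b), linked(f,a), linked(f,c), linked(f,f), near(a), near(d), on(a)}
2. grab(a)  →  {clear(a), inpos(a,a), inpos(d,a), linked(a,a), linked(a,f), linked(c,b), linked(d,b), linked(f,a), linked(f,c), linked(f,f), near(a), near(d), on(a)}
3. grab(d)  →  {clear(a), clear(d), inpos(a,a), inpos(d,a), inpos(d,d), linked(a,a), linked(a,f), linked(c,b), linked(d,b), linked(f,a), linked(f,c), linked(f,f), near(a), near(d), on(a)}
optimal plan length = 3; 3 > 1

No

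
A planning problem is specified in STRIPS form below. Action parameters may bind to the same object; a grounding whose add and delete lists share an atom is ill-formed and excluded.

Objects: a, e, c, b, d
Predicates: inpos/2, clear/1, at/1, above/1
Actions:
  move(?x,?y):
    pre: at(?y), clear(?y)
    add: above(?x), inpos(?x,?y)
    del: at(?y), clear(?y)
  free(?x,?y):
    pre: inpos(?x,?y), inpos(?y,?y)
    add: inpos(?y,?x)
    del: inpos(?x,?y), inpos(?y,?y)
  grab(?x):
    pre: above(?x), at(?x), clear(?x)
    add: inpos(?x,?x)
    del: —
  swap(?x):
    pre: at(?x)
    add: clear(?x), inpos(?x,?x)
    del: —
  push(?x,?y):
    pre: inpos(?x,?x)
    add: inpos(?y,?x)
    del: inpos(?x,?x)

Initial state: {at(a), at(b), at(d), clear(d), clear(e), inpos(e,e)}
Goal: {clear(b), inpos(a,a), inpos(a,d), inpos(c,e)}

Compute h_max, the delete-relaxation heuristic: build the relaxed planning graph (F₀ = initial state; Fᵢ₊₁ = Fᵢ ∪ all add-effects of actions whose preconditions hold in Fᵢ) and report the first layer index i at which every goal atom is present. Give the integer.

1

F0 = init (6 atoms)
F1 = F0 ∪ {above(a), above(b), above(c), above(d), above(e), clear(a), clear(b), inpos(a,a), inpos(a,d), inpos(a,e), inpos(b,b), inpos(b,d), inpos(b,e), inpos(c,d), inpos(c,e), inpos(d,d), inpos(d,e), inpos(e,d)}  (24 atoms)
goal ⊆ F1  ⇒  h_max = 1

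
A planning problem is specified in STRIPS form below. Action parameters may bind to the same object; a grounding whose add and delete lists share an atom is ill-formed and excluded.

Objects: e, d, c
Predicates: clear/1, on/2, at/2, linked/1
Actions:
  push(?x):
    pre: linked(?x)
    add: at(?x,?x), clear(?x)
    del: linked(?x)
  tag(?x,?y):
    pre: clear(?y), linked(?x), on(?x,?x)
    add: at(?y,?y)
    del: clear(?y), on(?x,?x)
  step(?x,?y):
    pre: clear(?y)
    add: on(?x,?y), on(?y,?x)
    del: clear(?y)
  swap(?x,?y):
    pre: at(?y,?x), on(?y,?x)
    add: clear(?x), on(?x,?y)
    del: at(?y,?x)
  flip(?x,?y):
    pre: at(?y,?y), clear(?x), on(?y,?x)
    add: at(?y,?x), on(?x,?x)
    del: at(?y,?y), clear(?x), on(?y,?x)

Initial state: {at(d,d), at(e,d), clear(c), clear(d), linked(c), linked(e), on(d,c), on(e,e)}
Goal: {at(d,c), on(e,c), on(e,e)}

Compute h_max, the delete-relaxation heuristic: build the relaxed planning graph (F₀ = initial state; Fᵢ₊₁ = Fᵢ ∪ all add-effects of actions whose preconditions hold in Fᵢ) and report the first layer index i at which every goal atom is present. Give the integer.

F0 = init (8 atoms)
F1 = F0 ∪ {at(c,c), at(d,c), at(e,e), clear(e), on(c,c), on(c,d), on(c,e), on(d,d), on(d,e), on(e,c), on(e,d)}  (19 atoms)
goal ⊆ F1  ⇒  h_max = 1

1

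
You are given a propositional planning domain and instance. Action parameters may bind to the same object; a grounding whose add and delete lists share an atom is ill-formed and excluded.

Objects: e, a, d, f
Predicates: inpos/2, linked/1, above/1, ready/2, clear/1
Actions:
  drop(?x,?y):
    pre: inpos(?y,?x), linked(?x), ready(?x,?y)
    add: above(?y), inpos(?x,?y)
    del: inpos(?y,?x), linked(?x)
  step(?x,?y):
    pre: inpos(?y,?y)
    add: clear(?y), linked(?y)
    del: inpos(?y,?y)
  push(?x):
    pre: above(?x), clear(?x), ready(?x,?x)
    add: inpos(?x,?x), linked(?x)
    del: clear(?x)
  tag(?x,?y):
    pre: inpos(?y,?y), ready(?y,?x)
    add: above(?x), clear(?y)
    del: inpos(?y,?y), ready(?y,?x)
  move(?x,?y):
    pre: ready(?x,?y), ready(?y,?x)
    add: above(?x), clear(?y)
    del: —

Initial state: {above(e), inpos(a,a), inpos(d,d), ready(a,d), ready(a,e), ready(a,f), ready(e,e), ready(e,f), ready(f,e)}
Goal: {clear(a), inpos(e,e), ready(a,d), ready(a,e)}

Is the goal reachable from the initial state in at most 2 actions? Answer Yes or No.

1. step(e,a)  →  {above(e), clear(a), inpos(d,d), linked(a), ready(a,d), ready(a,e), ready(a,f), ready(e,e), ready(e,f), ready(f,e)}
2. move(e,e)  →  {above(e), clear(a), clear(e), inpos(d,d), linked(a), ready(a,d), ready(a,e), ready(a,f), ready(e,e), ready(e,f), ready(f,e)}
3. push(e)  →  {above(e), clear(a), inpos(d,d), inpos(e,e), linked(a), linked(e), ready(a,d), ready(a,e), ready(a,f), ready(e,e), ready(e,f), ready(f,e)}
optimal plan length = 3; 3 > 2

No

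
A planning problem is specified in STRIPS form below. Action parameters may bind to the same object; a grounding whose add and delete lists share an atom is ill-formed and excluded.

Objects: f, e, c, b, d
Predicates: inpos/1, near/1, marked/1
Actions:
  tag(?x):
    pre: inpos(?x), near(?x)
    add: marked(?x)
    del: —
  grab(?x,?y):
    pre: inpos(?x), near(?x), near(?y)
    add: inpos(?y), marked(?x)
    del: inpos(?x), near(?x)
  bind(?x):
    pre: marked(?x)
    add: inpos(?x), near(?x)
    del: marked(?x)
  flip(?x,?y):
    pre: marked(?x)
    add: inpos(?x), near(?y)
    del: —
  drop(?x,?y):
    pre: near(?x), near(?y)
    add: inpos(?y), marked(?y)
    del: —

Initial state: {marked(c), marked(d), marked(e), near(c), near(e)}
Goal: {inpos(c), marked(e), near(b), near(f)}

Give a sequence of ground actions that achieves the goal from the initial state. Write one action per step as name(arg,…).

flip(e,f); flip(c,b)

1. flip(e,f)  →  {inpos(e), marked(c), marked(d), marked(e), near(c), near(e), near(f)}
2. flip(c,b)  →  {inpos(c), inpos(e), marked(c), marked(d), marked(e), near(b), near(c), near(e), near(f)}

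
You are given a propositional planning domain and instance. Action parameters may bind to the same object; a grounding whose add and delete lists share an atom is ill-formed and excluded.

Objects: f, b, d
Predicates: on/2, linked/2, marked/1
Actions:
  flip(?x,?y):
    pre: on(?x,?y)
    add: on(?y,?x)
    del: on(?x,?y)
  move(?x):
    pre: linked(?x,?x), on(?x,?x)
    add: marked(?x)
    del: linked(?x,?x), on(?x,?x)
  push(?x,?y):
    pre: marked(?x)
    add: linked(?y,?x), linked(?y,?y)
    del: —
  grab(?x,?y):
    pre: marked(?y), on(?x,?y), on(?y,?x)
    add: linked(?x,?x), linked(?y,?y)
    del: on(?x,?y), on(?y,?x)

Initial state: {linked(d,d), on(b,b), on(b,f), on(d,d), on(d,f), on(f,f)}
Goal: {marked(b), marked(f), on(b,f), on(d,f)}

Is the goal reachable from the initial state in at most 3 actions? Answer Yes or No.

No

1. move(d)  →  {marked(d), on(b,b), on(b,f), on(d,f), on(f,f)}
2. push(d,f)  →  {linked(f,d), linked(f,f), marked(d), on(b,b), on(b,f), on(d,f), on(f,f)}
3. move(f)  →  {linked(f,d), marked(d), marked(f), on(b,b), on(b,f), on(d,f)}
4. push(f,b)  →  {linked(b,b), linked(b,f), linked(f,d), marked(d), marked(f), on(b,b), on(b,f), on(d,f)}
5. move(b)  →  {linked(b,f), linked(f,d), marked(b), marked(d), marked(f), on(b,f), on(d,f)}
optimal plan length = 5; 5 > 3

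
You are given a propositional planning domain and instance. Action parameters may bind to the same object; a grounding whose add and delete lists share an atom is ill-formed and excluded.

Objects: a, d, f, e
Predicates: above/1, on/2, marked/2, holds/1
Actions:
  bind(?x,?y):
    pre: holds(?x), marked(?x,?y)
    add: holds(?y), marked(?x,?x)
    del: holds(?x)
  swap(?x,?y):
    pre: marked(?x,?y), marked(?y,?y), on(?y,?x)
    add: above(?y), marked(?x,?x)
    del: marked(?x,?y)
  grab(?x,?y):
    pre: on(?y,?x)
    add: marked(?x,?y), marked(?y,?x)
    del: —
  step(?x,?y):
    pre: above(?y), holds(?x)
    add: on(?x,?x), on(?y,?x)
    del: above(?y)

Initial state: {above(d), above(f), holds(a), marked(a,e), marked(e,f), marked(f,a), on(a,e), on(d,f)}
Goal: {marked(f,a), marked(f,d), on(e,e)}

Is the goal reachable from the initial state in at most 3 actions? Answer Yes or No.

1. bind(a,e)  →  {above(d), above(f), holds(e), marked(a,a), marked(a,e), marked(e,f), marked(f,a), on(a,e), on(d,f)}
2. grab(f,d)  →  {above(d), above(f), holds(e), marked(a,a), marked(a,e), marked(d,f), marked(e,f), marked(f,a), marked(f,d), on(a,e), on(d,f)}
3. step(e,d)  →  {above(f), holds(e), marked(a,a), marked(a,e), marked(d,f), marked(e,f), marked(f,a), marked(f,d), on(a,e), on(d,e), on(d,f), on(e,e)}
optimal plan length = 3; 3 ≤ 3

Yes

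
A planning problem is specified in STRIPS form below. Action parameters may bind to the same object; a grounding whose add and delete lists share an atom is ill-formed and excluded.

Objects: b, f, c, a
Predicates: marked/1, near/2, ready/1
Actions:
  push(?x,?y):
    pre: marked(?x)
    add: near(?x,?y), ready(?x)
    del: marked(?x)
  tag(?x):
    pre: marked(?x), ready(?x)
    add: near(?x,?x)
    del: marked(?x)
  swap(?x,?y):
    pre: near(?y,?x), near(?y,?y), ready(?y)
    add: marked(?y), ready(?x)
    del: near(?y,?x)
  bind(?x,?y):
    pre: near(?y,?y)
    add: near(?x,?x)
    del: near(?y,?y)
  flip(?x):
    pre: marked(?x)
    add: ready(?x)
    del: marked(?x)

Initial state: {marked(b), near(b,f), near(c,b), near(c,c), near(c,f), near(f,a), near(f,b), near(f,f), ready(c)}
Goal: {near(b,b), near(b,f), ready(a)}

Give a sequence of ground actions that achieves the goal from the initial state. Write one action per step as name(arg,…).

push(b,b); swap(f,c); swap(a,f)

1. push(b,b)  →  {near(b,b), near(b,f), near(c,b), near(c,c), near(c,f), near(f,a), near(f,b), near(f,f), ready(b), ready(c)}
2. swap(f,c)  →  {marked(c), near(b,b), near(b,f), near(c,b), near(c,c), near(f,a), near(f,b), near(f,f), ready(b), ready(c), ready(f)}
3. swap(a,f)  →  {marked(c), marked(f), near(b,b), near(b,f), near(c,b), near(c,c), near(f,b), near(f,f), ready(a), ready(b), ready(c), ready(f)}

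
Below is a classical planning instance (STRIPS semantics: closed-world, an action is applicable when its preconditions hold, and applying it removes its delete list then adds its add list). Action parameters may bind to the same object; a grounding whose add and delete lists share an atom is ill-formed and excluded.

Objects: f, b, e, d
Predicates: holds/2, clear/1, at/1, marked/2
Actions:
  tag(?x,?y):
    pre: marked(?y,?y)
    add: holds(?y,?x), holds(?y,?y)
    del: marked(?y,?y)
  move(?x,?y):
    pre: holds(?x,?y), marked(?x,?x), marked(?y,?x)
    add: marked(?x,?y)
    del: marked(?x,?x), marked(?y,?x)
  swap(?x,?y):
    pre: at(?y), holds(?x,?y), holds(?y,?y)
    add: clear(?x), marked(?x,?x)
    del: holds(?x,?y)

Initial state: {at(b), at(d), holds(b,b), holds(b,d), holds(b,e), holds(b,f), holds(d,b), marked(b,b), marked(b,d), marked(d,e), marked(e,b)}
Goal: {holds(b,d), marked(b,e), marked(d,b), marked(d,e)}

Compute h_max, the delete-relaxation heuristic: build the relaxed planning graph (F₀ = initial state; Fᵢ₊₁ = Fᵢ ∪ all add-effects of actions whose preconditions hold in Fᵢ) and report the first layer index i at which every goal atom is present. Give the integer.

F0 = init (11 atoms)
F1 = F0 ∪ {clear(b), clear(d), marked(b,e), marked(d,d)}  (15 atoms)
F2 = F1 ∪ {holds(d,d), holds(d,e), holds(d,f), marked(d,b)}  (19 atoms)
goal ⊆ F2  ⇒  h_max = 2

2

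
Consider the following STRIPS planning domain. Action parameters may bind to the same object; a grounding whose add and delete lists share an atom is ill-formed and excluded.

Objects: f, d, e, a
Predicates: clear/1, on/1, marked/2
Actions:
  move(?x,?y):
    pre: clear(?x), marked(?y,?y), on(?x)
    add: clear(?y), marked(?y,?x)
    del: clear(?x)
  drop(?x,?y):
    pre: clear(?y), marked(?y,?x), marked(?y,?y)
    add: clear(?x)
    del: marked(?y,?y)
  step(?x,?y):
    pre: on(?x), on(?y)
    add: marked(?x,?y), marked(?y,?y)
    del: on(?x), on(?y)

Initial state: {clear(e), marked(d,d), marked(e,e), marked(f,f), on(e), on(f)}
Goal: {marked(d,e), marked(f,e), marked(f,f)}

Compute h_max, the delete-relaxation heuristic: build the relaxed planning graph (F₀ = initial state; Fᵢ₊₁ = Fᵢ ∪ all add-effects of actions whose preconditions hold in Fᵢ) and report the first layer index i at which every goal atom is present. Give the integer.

1

F0 = init (6 atoms)
F1 = F0 ∪ {clear(d), clear(f), marked(d,e), marked(e,f), marked(f,e)}  (11 atoms)
goal ⊆ F1  ⇒  h_max = 1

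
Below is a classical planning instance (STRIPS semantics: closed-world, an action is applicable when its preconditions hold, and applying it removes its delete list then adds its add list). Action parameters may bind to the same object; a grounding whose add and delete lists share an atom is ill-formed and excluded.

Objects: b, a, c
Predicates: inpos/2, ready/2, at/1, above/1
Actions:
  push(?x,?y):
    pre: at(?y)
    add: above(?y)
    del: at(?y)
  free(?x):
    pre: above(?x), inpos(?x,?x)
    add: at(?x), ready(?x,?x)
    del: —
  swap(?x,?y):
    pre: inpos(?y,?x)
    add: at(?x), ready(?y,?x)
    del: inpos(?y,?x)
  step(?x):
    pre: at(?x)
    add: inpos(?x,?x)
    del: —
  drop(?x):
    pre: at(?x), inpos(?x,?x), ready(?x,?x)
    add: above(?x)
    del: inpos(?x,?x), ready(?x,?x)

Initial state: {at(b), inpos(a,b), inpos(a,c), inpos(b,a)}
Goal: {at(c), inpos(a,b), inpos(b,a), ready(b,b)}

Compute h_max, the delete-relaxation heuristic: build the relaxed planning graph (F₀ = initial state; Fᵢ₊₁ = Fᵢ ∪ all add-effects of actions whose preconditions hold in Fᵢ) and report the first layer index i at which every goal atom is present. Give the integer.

2

F0 = init (4 atoms)
F1 = F0 ∪ {above(b), at(a), at(c), inpos(b,b), ready(a,b), ready(a,c), ready(b,a)}  (11 atoms)
F2 = F1 ∪ {above(a), above(c), inpos(a,a), inpos(c,c), ready(b,b)}  (16 atoms)
goal ⊆ F2  ⇒  h_max = 2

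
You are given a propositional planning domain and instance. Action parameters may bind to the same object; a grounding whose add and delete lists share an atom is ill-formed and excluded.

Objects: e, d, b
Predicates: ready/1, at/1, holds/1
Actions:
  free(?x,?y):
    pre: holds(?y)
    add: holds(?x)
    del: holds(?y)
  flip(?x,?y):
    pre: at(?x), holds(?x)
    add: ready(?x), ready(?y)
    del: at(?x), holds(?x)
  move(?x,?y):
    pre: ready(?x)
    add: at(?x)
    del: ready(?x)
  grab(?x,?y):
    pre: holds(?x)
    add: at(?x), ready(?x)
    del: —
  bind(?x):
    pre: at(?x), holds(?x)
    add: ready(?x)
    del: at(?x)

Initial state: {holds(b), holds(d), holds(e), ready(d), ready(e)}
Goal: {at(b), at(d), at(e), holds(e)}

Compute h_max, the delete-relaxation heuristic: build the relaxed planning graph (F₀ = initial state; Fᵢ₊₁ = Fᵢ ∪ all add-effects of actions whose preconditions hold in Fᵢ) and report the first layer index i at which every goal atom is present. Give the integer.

1

F0 = init (5 atoms)
F1 = F0 ∪ {at(b), at(d), at(e), ready(b)}  (9 atoms)
goal ⊆ F1  ⇒  h_max = 1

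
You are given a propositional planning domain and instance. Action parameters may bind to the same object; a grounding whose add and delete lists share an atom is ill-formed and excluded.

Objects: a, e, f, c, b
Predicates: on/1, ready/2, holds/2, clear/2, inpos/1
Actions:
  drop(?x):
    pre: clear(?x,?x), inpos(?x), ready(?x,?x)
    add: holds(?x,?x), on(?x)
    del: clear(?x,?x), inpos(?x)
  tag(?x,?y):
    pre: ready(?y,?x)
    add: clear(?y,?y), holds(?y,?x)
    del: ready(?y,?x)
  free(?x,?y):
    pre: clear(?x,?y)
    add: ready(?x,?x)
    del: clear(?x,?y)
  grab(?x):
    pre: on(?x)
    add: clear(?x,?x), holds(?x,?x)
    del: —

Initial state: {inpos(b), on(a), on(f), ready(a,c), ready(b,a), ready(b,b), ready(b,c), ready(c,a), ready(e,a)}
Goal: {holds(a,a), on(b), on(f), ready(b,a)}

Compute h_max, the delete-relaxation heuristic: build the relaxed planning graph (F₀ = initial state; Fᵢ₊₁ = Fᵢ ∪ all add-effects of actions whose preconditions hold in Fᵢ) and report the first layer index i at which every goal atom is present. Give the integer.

2

F0 = init (9 atoms)
F1 = F0 ∪ {clear(a,a), clear(b,b), clear(c,c), clear(e,e), clear(f,f), holds(a,a), holds(a,c), holds(b,a), holds(b,b), holds(b,c), holds(c,a), holds(e,a), holds(f,f)}  (22 atoms)
F2 = F1 ∪ {on(b), ready(a,a), ready(c,c), ready(e,e), ready(f,f)}  (27 atoms)
goal ⊆ F2  ⇒  h_max = 2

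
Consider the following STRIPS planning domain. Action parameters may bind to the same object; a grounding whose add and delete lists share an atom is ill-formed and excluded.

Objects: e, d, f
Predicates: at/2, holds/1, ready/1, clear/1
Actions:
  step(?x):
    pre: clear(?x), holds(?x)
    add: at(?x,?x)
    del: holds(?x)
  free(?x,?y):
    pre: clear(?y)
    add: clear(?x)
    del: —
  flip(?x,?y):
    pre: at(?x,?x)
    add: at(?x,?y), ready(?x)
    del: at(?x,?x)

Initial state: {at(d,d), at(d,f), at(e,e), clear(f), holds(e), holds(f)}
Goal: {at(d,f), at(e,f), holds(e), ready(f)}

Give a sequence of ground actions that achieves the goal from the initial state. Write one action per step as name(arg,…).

step(f); flip(e,f); flip(f,e)

1. step(f)  →  {at(d,d), at(d,f), at(e,e), at(f,f), clear(f), holds(e)}
2. flip(e,f)  →  {at(d,d), at(d,f), at(e,f), at(f,f), clear(f), holds(e), ready(e)}
3. flip(f,e)  →  {at(d,d), at(d,f), at(e,f), at(f,e), clear(f), holds(e), ready(e), ready(f)}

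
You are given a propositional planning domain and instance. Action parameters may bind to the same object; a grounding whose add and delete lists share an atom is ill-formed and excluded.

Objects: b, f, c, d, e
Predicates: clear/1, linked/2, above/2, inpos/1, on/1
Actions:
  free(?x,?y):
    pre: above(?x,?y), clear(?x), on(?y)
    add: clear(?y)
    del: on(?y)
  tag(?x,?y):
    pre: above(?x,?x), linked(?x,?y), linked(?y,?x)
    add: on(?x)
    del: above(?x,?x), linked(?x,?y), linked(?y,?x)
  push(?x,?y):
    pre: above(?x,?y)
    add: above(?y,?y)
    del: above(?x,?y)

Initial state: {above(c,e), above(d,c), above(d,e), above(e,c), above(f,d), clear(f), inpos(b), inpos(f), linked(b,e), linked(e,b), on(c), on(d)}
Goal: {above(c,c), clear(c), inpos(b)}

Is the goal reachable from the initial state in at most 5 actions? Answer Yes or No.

Yes

1. free(f,d)  →  {above(c,e), above(d,c), above(d,e), above(e,c), above(f,d), clear(d), clear(f), inpos(b), inpos(f), linked(b,e), linked(e,b), on(c)}
2. free(d,c)  →  {above(c,e), above(d,c), above(d,e), above(e,c), above(f,d), clear(c), clear(d), clear(f), inpos(b), inpos(f), linked(b,e), linked(e,b)}
3. push(d,c)  →  {above(c,c), above(c,e), above(d,e), above(e,c), above(f,d), clear(c), clear(d), clear(f), inpos(b), inpos(f), linked(b,e), linked(e,b)}
optimal plan length = 3; 3 ≤ 5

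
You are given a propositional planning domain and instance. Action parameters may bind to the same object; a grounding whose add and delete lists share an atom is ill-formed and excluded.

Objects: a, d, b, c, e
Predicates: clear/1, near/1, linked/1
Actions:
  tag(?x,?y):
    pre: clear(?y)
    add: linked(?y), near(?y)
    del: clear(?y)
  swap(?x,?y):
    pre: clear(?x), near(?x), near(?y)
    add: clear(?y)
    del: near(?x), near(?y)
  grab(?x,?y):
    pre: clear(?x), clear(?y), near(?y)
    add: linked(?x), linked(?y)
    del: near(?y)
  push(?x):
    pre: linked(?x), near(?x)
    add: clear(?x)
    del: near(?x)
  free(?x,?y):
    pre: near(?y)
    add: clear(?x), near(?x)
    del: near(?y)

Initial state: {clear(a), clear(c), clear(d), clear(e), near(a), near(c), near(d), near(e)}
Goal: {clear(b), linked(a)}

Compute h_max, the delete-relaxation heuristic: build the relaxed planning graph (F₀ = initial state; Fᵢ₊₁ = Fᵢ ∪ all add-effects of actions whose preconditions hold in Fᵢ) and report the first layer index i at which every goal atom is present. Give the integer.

F0 = init (8 atoms)
F1 = F0 ∪ {clear(b), linked(a), linked(c), linked(d), linked(e), near(b)}  (14 atoms)
goal ⊆ F1  ⇒  h_max = 1

1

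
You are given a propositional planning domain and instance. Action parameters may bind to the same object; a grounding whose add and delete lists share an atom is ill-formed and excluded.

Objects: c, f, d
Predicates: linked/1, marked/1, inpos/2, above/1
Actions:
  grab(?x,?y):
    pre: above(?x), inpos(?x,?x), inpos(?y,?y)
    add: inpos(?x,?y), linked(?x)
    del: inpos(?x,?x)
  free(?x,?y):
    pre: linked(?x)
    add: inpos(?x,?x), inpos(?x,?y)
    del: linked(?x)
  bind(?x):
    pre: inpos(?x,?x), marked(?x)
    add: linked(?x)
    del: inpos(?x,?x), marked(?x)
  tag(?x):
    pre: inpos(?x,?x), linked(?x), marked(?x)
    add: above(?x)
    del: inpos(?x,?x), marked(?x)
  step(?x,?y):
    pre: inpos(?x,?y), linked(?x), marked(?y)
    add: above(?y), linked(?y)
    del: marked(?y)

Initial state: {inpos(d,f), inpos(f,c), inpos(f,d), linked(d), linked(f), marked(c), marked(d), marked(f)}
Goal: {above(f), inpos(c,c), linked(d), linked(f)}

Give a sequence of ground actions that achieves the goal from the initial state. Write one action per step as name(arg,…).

1. step(f,c)  →  {above(c), inpos(d,f), inpos(f,c), inpos(f,d), linked(c), linked(d), linked(f), marked(d), marked(f)}
2. free(c,c)  →  {above(c), inpos(c,c), inpos(d,f), inpos(f,c), inpos(f,d), linked(d), linked(f), marked(d), marked(f)}
3. step(d,f)  →  {above(c), above(f), inpos(c,c), inpos(d,f), inpos(f,c), inpos(f,d), linked(d), linked(f), marked(d)}

step(f,c); free(c,c); step(d,f)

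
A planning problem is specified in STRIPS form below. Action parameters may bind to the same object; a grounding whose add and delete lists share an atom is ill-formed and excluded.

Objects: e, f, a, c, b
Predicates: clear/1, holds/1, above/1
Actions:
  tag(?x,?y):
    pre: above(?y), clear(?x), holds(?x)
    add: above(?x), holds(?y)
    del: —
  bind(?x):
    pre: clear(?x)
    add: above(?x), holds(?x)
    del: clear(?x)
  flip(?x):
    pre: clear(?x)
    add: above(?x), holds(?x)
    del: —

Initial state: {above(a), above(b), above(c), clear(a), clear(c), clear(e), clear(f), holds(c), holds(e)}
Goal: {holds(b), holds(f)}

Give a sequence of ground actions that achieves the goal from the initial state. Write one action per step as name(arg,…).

tag(e,b); bind(f)

1. tag(e,b)  →  {above(a), above(b), above(c), above(e), clear(a), clear(c), clear(e), clear(f), holds(b), holds(c), holds(e)}
2. bind(f)  →  {above(a), above(b), above(c), above(e), above(f), clear(a), clear(c), clear(e), holds(b), holds(c), holds(e), holds(f)}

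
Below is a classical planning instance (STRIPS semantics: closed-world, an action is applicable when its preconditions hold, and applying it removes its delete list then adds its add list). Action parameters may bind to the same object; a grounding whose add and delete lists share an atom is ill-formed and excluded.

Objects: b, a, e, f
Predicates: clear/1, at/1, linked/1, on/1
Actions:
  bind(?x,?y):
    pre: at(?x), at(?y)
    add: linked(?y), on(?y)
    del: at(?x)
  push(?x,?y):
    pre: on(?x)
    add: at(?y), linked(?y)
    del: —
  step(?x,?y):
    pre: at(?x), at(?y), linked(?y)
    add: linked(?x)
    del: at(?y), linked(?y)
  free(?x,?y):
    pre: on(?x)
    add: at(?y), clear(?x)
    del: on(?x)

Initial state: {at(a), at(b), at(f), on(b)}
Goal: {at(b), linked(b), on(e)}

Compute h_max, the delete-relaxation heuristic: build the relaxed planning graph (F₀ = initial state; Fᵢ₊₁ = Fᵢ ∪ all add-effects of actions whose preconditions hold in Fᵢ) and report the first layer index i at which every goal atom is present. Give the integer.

F0 = init (4 atoms)
F1 = F0 ∪ {at(e), clear(b), linked(a), linked(b), linked(e), linked(f), on(a), on(f)}  (12 atoms)
F2 = F1 ∪ {clear(a), clear(f), on(e)}  (15 atoms)
goal ⊆ F2  ⇒  h_max = 2

2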